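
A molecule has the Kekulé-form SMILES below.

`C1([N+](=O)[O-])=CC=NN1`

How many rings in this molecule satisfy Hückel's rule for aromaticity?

The SMILES encodes a five-membered ring with two adjacent nitrogens (one bearing H, one in a double bond) and two double bonds.
The 5-membered ring with two adjacent nitrogens (one N–H, one =N–) is fully conjugated (every ring atom contributes a p orbital); 2 ring double bonds (4 π electrons) plus a heteroatom lone pair (2) give 6 π electrons. That satisfies 4n+2 with n=1, so it is aromatic (pyrazole).

1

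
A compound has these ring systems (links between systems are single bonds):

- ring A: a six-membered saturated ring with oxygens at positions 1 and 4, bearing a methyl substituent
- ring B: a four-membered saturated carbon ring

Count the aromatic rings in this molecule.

Ring A has only sp³ atoms, so it is not fully conjugated — not aromatic (1,4-dioxane).
Ring B has only sp³ atoms, so it is not fully conjugated — not aromatic (cyclobutane).
No ring is aromatic. Total: 0.

0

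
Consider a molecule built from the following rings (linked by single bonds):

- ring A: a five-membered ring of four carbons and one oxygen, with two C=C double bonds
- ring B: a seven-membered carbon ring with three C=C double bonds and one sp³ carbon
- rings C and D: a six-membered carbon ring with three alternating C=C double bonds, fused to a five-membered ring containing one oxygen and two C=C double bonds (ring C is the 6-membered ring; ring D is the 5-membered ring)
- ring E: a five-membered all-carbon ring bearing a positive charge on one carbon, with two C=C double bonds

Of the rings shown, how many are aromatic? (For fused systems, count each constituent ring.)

Ring A is planar and fully conjugated; 2 ring double bonds (4 π electrons) plus a heteroatom lone pair (2) give 6 π electrons. Since 6 = 4n+2 (n=1), ring A is aromatic (furan).
Ring B has one sp³ carbon, so it is not fully conjugated — not aromatic (cycloheptatriene).
Rings C and D form a fused bicyclic system (with one oxygen) with 9 sp² atoms and 10 π electrons from ring double bonds plus a heteroatom lone pair. 10 = 4(2)+2, so the system is aromatic and both rings count as aromatic (benzofuran).
Ring E has only sp² ring atoms; a planar conformation would have a fully conjugated π system of 4 electrons. But 4 = 4(1), which is 4n not 4n+2, so ring E is not aromatic (cyclopentadienyl cation).
Aromatic: A, C, D. Total: 3.

3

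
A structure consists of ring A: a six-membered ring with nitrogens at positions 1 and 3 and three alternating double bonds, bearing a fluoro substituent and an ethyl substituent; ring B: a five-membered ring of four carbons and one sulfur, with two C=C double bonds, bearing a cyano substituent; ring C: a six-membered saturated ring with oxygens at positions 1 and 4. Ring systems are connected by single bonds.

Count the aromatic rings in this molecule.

Ring A is planar and fully conjugated; 3 ring double bonds give 6 π electrons. That satisfies 4n+2 with n=1, so ring A is aromatic (pyrimidine).
Ring B has a continuous p-orbital overlap around the ring; 2 ring double bonds (4 π electrons) plus a heteroatom lone pair (2) give 6 π electrons. Since 6 = 4n+2 (n=1), ring B is aromatic (thiophene).
Ring C has only sp³ atoms, so it is not fully conjugated — not aromatic (1,4-dioxane).
Aromatic: A, B. Total: 2.

2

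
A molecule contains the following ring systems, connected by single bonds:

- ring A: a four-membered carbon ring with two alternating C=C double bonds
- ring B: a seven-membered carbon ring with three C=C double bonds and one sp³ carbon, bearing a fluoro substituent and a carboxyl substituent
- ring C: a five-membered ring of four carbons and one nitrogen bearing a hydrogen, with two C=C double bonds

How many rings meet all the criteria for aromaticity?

1

Ring A has only sp² ring atoms; a planar conformation would have a fully conjugated π system of 4 electrons. But 4 = 4(1), which is 4n not 4n+2, so ring A is not aromatic (cyclobutadiene) — cyclobutadiene is antiaromatic and distorts to a rectangle.
Ring B has one sp³ carbon, so it is not fully conjugated — not aromatic (cycloheptatriene).
Ring C is fully conjugated (every ring atom contributes a p orbital); 2 ring double bonds (4 π electrons) plus a heteroatom lone pair (2) give 6 π electrons. 6 = 4(1)+2, so ring C is aromatic (pyrrole).
Aromatic: C. Total: 1.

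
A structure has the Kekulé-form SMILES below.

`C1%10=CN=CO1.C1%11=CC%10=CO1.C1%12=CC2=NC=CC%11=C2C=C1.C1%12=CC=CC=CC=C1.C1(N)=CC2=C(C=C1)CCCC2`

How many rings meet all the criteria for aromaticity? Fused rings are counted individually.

5

The SMILES encodes a five-membered ring with an oxygen at position 1 and a nitrogen at position 3 (in a C=N bond), with two double bonds; a five-membered ring of four carbons and one oxygen, with two C=C double bonds; two fused six-membered rings, each with three alternating double bonds; one ring is all carbon and the other has one ring nitrogen; an eight-membered carbon ring with four alternating C=C double bonds; a six-membered carbon ring with three alternating C=C double bonds, fused to a saturated six-membered carbon ring.
The 5-membered ring with one oxygen and one =N– is planar and fully conjugated; 2 ring double bonds (4 π electrons) plus a heteroatom lone pair (2) give 6 π electrons. That satisfies 4n+2 with n=1, so it is aromatic (oxazole).
The 5-membered ring with one oxygen has a continuous p-orbital overlap around the ring; 2 ring double bonds (4 π electrons) plus a heteroatom lone pair (2) give 6 π electrons. That satisfies 4n+2 with n=1, so it is aromatic (furan).
The fused 6/6-membered bicyclic (with one nitrogen) is a single π system with 10 sp² atoms and 10 π electrons from ring double bonds. 10 = 4(2)+2, so the system is aromatic and both rings count as aromatic (quinoline).
The 8-membered ring has only sp² ring atoms; a planar conformation would have a fully conjugated π system of 8 electrons. But 8 = 4(2), which is 4n not 4n+2, so it is not aromatic (cyclooctatetraene) — cyclooctatetraene distorts into a non-planar tub to avoid antiaromaticity.
The 6-membered ring is planar and fully conjugated; 3 ring double bonds give 6 π electrons. Since 6 = 4n+2 (n=1), it is aromatic (benzene ring).
The second 6-membered ring has four sp³ carbons, so it is not fully conjugated — not aromatic (cyclohexane ring).
5 of the 7 rings are aromatic. Total: 5.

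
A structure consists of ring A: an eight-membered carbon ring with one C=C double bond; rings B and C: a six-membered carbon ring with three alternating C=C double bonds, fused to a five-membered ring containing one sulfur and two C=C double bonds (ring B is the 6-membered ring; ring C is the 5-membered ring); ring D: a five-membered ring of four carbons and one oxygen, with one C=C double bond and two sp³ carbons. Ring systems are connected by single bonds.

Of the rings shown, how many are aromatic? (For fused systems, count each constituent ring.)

2

Ring A has six sp³ carbons, so it is not fully conjugated — not aromatic (cyclooctene).
Rings B and C form a fused bicyclic system (with one sulfur) with 9 sp² atoms and 10 π electrons from ring double bonds plus a heteroatom lone pair. 10 = 4(2)+2, so the system is aromatic and both rings count as aromatic (benzothiophene).
Ring D has two sp³ carbons, so it is not fully conjugated — not aromatic (2,3-dihydrofuran).
Aromatic: B, C. Total: 2.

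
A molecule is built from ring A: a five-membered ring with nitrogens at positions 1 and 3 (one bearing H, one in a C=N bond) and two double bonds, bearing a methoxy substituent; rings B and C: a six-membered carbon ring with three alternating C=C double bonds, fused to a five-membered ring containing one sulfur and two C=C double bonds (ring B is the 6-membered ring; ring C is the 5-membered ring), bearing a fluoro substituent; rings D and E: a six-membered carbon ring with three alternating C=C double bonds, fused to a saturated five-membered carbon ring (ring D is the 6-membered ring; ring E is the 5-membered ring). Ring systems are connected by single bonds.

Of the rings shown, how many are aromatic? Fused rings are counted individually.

Ring A has a continuous p-orbital overlap around the ring; 2 ring double bonds (4 π electrons) plus a heteroatom lone pair (2) give 6 π electrons. 6 = 4(1)+2, so ring A is aromatic (imidazole).
Rings B and C form a fused bicyclic system (with one sulfur) with 9 sp² atoms and 10 π electrons from ring double bonds plus a heteroatom lone pair. 10 = 4(2)+2, so the system is aromatic and both rings count as aromatic (benzothiophene).
Ring D is fully conjugated (every ring atom contributes a p orbital); 3 ring double bonds give 6 π electrons. 6 = 4(1)+2, so ring D is aromatic (benzene ring).
Ring E has three sp³ carbons, so it is not fully conjugated — not aromatic (cyclopentane ring).
Aromatic: A, B, C, D. Total: 4.

4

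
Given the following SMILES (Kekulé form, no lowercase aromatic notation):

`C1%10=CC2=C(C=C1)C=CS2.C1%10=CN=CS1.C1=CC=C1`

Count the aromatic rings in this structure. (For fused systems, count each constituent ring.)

3

The SMILES encodes a six-membered carbon ring with three alternating C=C double bonds, fused to a five-membered ring containing one sulfur and two C=C double bonds; a five-membered ring with a sulfur at position 1 and a nitrogen at position 3 (in a C=N bond), with two double bonds; a four-membered carbon ring with two alternating C=C double bonds.
The fused 6/5-membered bicyclic (with one sulfur) is a single π system with 9 sp² atoms and 10 π electrons from ring double bonds plus a heteroatom lone pair. 10 = 4(2)+2, so the system is aromatic and both rings count as aromatic (benzothiophene).
The 5-membered ring with one sulfur and one =N– is planar and fully conjugated; 2 ring double bonds (4 π electrons) plus a heteroatom lone pair (2) give 6 π electrons. 6 = 4(1)+2, so it is aromatic (thiazole).
The 4-membered ring has only sp² ring atoms; a planar conformation would have a fully conjugated π system of 4 electrons. But 4 = 4(1), which is 4n not 4n+2, so it is not aromatic (cyclobutadiene) — cyclobutadiene is antiaromatic and distorts to a rectangle.
3 of the 4 rings are aromatic. Total: 3.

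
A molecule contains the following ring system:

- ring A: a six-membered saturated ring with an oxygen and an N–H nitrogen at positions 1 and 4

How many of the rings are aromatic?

0

Ring A has only sp³ atoms, so it is not fully conjugated — not aromatic (morpholine).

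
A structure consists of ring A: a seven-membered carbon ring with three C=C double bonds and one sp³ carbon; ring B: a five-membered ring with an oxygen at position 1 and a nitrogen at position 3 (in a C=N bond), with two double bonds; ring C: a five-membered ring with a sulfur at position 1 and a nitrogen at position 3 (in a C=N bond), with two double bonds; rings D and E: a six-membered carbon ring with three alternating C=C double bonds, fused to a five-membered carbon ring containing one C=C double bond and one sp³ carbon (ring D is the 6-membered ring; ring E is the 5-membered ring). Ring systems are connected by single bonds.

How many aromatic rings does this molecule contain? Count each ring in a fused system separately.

Ring A has one sp³ carbon, so it is not fully conjugated — not aromatic (cycloheptatriene).
Ring B has a continuous p-orbital overlap around the ring; 2 ring double bonds (4 π electrons) plus a heteroatom lone pair (2) give 6 π electrons. That satisfies 4n+2 with n=1, so ring B is aromatic (oxazole).
Ring C has a continuous p-orbital overlap around the ring; 2 ring double bonds (4 π electrons) plus a heteroatom lone pair (2) give 6 π electrons. 6 = 4(1)+2, so ring C is aromatic (thiazole).
Ring D is fully conjugated (every ring atom contributes a p orbital); 3 ring double bonds give 6 π electrons. 6 = 4(1)+2, so ring D is aromatic (benzene ring).
Ring E has one sp³ carbon, so it is not fully conjugated — not aromatic (cyclopentene ring).
Aromatic: B, C, D. Total: 3.

3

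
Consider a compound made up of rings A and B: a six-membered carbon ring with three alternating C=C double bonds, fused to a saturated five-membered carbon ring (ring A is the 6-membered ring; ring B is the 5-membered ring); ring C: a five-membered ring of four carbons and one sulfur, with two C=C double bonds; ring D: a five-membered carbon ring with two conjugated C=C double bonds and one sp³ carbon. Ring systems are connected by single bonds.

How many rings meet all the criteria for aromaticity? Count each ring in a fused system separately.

2

Ring A has a continuous p-orbital overlap around the ring; 3 ring double bonds give 6 π electrons. 6 = 4(1)+2, so ring A is aromatic (benzene ring).
Ring B has three sp³ carbons, so it is not fully conjugated — not aromatic (cyclopentane ring).
Ring C is planar and fully conjugated; 2 ring double bonds (4 π electrons) plus a heteroatom lone pair (2) give 6 π electrons. That satisfies 4n+2 with n=1, so ring C is aromatic (thiophene).
Ring D has one sp³ carbon, so it is not fully conjugated — not aromatic (cyclopentadiene).
Aromatic: A, C. Total: 2.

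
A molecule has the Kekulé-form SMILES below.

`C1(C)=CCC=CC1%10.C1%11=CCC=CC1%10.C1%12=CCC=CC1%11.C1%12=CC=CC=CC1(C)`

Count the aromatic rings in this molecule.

0

The SMILES encodes a six-membered carbon ring with two isolated C=C double bonds and two sp³ carbons; a six-membered carbon ring with two isolated C=C double bonds and two sp³ carbons; a six-membered carbon ring with two isolated C=C double bonds and two sp³ carbons; a seven-membered carbon ring with three C=C double bonds and one sp³ carbon.
The 6-membered ring has two sp³ carbons, so it is not fully conjugated — not aromatic (1,4-cyclohexadiene).
The second 6-membered ring has two sp³ carbons, so it is not fully conjugated — not aromatic (1,4-cyclohexadiene).
The third 6-membered ring has two sp³ carbons, so it is not fully conjugated — not aromatic (1,4-cyclohexadiene).
The 7-membered ring has one sp³ carbon, so it is not fully conjugated — not aromatic (cycloheptatriene).
None of the rings are aromatic. Total: 0.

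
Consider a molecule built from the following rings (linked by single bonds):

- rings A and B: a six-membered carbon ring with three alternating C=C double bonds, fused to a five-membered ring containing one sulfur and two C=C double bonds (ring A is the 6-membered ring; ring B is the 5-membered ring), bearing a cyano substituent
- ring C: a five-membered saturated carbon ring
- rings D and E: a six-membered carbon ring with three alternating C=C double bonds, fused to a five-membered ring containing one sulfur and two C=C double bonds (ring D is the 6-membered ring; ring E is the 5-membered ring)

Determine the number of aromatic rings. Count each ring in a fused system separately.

Rings A and B form a fused bicyclic system (with one sulfur) with 9 sp² atoms and 10 π electrons from ring double bonds plus a heteroatom lone pair. 10 = 4(2)+2, so the system is aromatic and both rings count as aromatic (benzothiophene).
Ring C has only sp³ atoms, so it is not fully conjugated — not aromatic (cyclopentane).
Rings D and E form a fused bicyclic system (with one sulfur) with 9 sp² atoms and 10 π electrons from ring double bonds plus a heteroatom lone pair. 10 = 4(2)+2, so the system is aromatic and both rings count as aromatic (benzothiophene).
Aromatic: A, B, D, E. Total: 4.

4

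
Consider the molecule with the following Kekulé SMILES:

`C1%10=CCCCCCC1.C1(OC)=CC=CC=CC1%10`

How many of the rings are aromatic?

The SMILES encodes an eight-membered carbon ring with one C=C double bond; a seven-membered carbon ring with three C=C double bonds and one sp³ carbon.
The 8-membered ring has six sp³ carbons, so it is not fully conjugated — not aromatic (cyclooctene).
The 7-membered ring has one sp³ carbon, so it is not fully conjugated — not aromatic (cycloheptatriene).
None of the rings are aromatic. Total: 0.

0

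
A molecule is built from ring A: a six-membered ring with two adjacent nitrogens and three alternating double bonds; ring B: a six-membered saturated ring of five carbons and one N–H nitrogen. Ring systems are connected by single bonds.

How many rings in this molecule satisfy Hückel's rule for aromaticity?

Ring A has a continuous p-orbital overlap around the ring; 3 ring double bonds give 6 π electrons. 6 = 4(1)+2, so ring A is aromatic (pyridazine).
Ring B has only sp³ atoms, so it is not fully conjugated — not aromatic (piperidine).
Aromatic: A. Total: 1.

1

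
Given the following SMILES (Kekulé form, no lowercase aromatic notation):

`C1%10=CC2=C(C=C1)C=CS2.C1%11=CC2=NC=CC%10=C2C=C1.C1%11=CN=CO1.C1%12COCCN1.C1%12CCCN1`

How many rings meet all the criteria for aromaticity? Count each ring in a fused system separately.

5

The SMILES encodes a six-membered carbon ring with three alternating C=C double bonds, fused to a five-membered ring containing one sulfur and two C=C double bonds; two fused six-membered rings, each with three alternating double bonds; one ring is all carbon and the other has one ring nitrogen; a five-membered ring with an oxygen at position 1 and a nitrogen at position 3 (in a C=N bond), with two double bonds; a six-membered saturated ring with an oxygen and an N–H nitrogen at positions 1 and 4; a five-membered saturated ring of four carbons and one N–H nitrogen.
The fused 6/5-membered bicyclic (with one sulfur) is a single π system with 9 sp² atoms and 10 π electrons from ring double bonds plus a heteroatom lone pair. 10 = 4(2)+2, so the system is aromatic and both rings count as aromatic (benzothiophene).
The fused 6/6-membered bicyclic (with one nitrogen) is a single π system with 10 sp² atoms and 10 π electrons from ring double bonds. 10 = 4(2)+2, so the system is aromatic and both rings count as aromatic (quinoline).
The 5-membered ring with one oxygen and one =N– is fully conjugated (every ring atom contributes a p orbital); 2 ring double bonds (4 π electrons) plus a heteroatom lone pair (2) give 6 π electrons. Since 6 = 4n+2 (n=1), it is aromatic (oxazole).
The 6-membered ring with one oxygen and one N–H (1,4) has only sp³ atoms, so it is not fully conjugated — not aromatic (morpholine).
The 5-membered ring with one N–H has only sp³ atoms, so it is not fully conjugated — not aromatic (pyrrolidine).
5 of the 7 rings are aromatic. Total: 5.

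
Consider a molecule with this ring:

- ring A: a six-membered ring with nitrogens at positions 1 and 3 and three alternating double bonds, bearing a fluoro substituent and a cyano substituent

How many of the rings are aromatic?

1

Ring A has a continuous p-orbital overlap around the ring; 3 ring double bonds give 6 π electrons. That satisfies 4n+2 with n=1, so ring A is aromatic (pyrimidine).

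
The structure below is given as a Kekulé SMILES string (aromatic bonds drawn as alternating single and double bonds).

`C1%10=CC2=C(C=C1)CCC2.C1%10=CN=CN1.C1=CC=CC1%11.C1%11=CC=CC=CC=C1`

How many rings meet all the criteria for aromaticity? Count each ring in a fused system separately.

The SMILES encodes a six-membered carbon ring with three alternating C=C double bonds, fused to a saturated five-membered carbon ring; a five-membered ring with nitrogens at positions 1 and 3 (one bearing H, one in a C=N bond) and two double bonds; a five-membered carbon ring with two conjugated C=C double bonds and one sp³ carbon; an eight-membered carbon ring with four alternating C=C double bonds.
The 6-membered ring is fully conjugated (every ring atom contributes a p orbital); 3 ring double bonds give 6 π electrons. That satisfies 4n+2 with n=1, so it is aromatic (benzene ring).
The 5-membered ring has three sp³ carbons, so it is not fully conjugated — not aromatic (cyclopentane ring).
The 5-membered ring with two nitrogens (one N–H, one =N–) has a continuous p-orbital overlap around the ring; 2 ring double bonds (4 π electrons) plus a heteroatom lone pair (2) give 6 π electrons. That satisfies 4n+2 with n=1, so it is aromatic (imidazole).
The second 5-membered ring has one sp³ carbon, so it is not fully conjugated — not aromatic (cyclopentadiene).
The 8-membered ring has only sp² ring atoms; a planar conformation would have a fully conjugated π system of 8 electrons. But 8 = 4(2), which is 4n not 4n+2, so it is not aromatic (cyclooctatetraene) — cyclooctatetraene distorts into a non-planar tub to avoid antiaromaticity.
2 of the 5 rings are aromatic. Total: 2.

2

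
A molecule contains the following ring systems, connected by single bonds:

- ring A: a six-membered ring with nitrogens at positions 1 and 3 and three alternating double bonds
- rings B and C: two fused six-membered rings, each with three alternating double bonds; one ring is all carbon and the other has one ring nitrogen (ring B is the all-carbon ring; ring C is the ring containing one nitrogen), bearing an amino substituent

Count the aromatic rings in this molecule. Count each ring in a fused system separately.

Ring A is fully conjugated (every ring atom contributes a p orbital); 3 ring double bonds give 6 π electrons. Since 6 = 4n+2 (n=1), ring A is aromatic (pyrimidine).
Rings B and C form a fused bicyclic system (with one nitrogen) with 10 sp² atoms and 10 π electrons from ring double bonds. 10 = 4(2)+2, so the system is aromatic and both rings count as aromatic (quinoline).
Aromatic: A, B, C. Total: 3.

3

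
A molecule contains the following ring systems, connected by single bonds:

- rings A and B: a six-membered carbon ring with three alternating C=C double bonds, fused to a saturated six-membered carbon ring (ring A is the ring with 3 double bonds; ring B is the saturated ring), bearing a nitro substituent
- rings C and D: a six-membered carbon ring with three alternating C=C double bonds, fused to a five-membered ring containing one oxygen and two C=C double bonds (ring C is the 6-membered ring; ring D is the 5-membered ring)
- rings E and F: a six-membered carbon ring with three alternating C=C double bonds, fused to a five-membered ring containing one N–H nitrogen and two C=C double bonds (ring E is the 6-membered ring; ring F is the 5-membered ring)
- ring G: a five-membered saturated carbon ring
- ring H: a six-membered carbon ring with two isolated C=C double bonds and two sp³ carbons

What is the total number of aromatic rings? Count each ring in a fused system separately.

5

Ring A has a continuous p-orbital overlap around the ring; 3 ring double bonds give 6 π electrons. 6 = 4(1)+2, so ring A is aromatic (benzene ring).
Ring B has four sp³ carbons, so it is not fully conjugated — not aromatic (cyclohexane ring).
Rings C and D form a fused bicyclic system (with one oxygen) with 9 sp² atoms and 10 π electrons from ring double bonds plus a heteroatom lone pair. 10 = 4(2)+2, so the system is aromatic and both rings count as aromatic (benzofuran).
Rings E and F form a fused bicyclic system (with one N–H) with 9 sp² atoms and 10 π electrons from ring double bonds plus a heteroatom lone pair. 10 = 4(2)+2, so the system is aromatic and both rings count as aromatic (indole).
Ring G has only sp³ atoms, so it is not fully conjugated — not aromatic (cyclopentane).
Ring H has two sp³ carbons, so it is not fully conjugated — not aromatic (1,4-cyclohexadiene).
Aromatic: A, C, D, E, F. Total: 5.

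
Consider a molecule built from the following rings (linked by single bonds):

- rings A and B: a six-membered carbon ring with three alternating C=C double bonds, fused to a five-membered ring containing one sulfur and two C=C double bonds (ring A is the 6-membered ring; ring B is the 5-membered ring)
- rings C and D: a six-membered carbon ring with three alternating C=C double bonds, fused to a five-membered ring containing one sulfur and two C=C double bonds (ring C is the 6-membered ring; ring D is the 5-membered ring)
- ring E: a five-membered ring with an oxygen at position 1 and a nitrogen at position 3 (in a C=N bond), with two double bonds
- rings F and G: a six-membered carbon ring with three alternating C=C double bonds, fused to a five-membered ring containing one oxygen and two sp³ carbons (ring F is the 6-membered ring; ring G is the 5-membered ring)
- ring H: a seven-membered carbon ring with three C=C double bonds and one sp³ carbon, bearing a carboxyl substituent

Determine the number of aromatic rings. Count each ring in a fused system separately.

6

Rings A and B form a fused bicyclic system (with one sulfur) with 9 sp² atoms and 10 π electrons from ring double bonds plus a heteroatom lone pair. 10 = 4(2)+2, so the system is aromatic and both rings count as aromatic (benzothiophene).
Rings C and D form a fused bicyclic system (with one sulfur) with 9 sp² atoms and 10 π electrons from ring double bonds plus a heteroatom lone pair. 10 = 4(2)+2, so the system is aromatic and both rings count as aromatic (benzothiophene).
Ring E is planar and fully conjugated; 2 ring double bonds (4 π electrons) plus a heteroatom lone pair (2) give 6 π electrons. That satisfies 4n+2 with n=1, so ring E is aromatic (oxazole).
Ring F is fully conjugated (every ring atom contributes a p orbital); 3 ring double bonds give 6 π electrons. Since 6 = 4n+2 (n=1), ring F is aromatic (benzene ring).
Ring G has two sp³ carbons, so it is not fully conjugated — not aromatic (oxolane ring).
Ring H has one sp³ carbon, so it is not fully conjugated — not aromatic (cycloheptatriene).
Aromatic: A, B, C, D, E, F. Total: 6.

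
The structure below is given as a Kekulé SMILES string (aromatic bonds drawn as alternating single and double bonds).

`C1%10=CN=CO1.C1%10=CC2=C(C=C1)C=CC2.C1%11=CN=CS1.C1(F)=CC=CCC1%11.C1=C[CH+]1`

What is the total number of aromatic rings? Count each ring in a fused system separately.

4

The SMILES encodes a five-membered ring with an oxygen at position 1 and a nitrogen at position 3 (in a C=N bond), with two double bonds; a six-membered carbon ring with three alternating C=C double bonds, fused to a five-membered carbon ring containing one C=C double bond and one sp³ carbon; a five-membered ring with a sulfur at position 1 and a nitrogen at position 3 (in a C=N bond), with two double bonds; a six-membered carbon ring with two conjugated C=C double bonds and two sp³ carbons; a three-membered all-carbon ring bearing a positive charge on one carbon, with one C=C double bond.
The 5-membered ring with one oxygen and one =N– has a continuous p-orbital overlap around the ring; 2 ring double bonds (4 π electrons) plus a heteroatom lone pair (2) give 6 π electrons. Since 6 = 4n+2 (n=1), it is aromatic (oxazole).
The 6-membered ring is fully conjugated (every ring atom contributes a p orbital); 3 ring double bonds give 6 π electrons. That satisfies 4n+2 with n=1, so it is aromatic (benzene ring).
The 5-membered ring has one sp³ carbon, so it is not fully conjugated — not aromatic (cyclopentene ring).
The 5-membered ring with one sulfur and one =N– is planar and fully conjugated; 2 ring double bonds (4 π electrons) plus a heteroatom lone pair (2) give 6 π electrons. 6 = 4(1)+2, so it is aromatic (thiazole).
The second 6-membered ring has two sp³ carbons, so it is not fully conjugated — not aromatic (1,3-cyclohexadiene).
The 3-membered ring is fully conjugated (every ring atom contributes a p orbital); 1 ring double bond (2 π electrons) plus the carbocation's empty p orbital (0, but keeps the ring conjugated) give 2 π electrons. That satisfies 4n+2 with n=0, so it is aromatic (cyclopropenyl cation).
4 of the 6 rings are aromatic. Total: 4.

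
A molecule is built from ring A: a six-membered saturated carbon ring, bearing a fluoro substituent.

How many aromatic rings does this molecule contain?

0

Ring A has only sp³ atoms, so it is not fully conjugated — not aromatic (cyclohexane).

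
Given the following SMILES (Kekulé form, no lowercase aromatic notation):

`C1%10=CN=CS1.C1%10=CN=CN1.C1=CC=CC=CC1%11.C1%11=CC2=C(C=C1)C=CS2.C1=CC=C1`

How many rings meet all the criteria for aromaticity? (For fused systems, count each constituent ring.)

4

The SMILES encodes a five-membered ring with a sulfur at position 1 and a nitrogen at position 3 (in a C=N bond), with two double bonds; a five-membered ring with nitrogens at positions 1 and 3 (one bearing H, one in a C=N bond) and two double bonds; a seven-membered carbon ring with three C=C double bonds and one sp³ carbon; a six-membered carbon ring with three alternating C=C double bonds, fused to a five-membered ring containing one sulfur and two C=C double bonds; a four-membered carbon ring with two alternating C=C double bonds.
The 5-membered ring with one sulfur and one =N– is fully conjugated (every ring atom contributes a p orbital); 2 ring double bonds (4 π electrons) plus a heteroatom lone pair (2) give 6 π electrons. That satisfies 4n+2 with n=1, so it is aromatic (thiazole).
The 5-membered ring with two nitrogens (one N–H, one =N–) is fully conjugated (every ring atom contributes a p orbital); 2 ring double bonds (4 π electrons) plus a heteroatom lone pair (2) give 6 π electrons. Since 6 = 4n+2 (n=1), it is aromatic (imidazole).
The 7-membered ring has one sp³ carbon, so it is not fully conjugated — not aromatic (cycloheptatriene).
The fused 6/5-membered bicyclic (with one sulfur) is a single π system with 9 sp² atoms and 10 π electrons from ring double bonds plus a heteroatom lone pair. 10 = 4(2)+2, so the system is aromatic and both rings count as aromatic (benzothiophene).
The 4-membered ring has only sp² ring atoms; a planar conformation would have a fully conjugated π system of 4 electrons. But 4 = 4(1), which is 4n not 4n+2, so it is not aromatic (cyclobutadiene) — cyclobutadiene is antiaromatic and distorts to a rectangle.
4 of the 6 rings are aromatic. Total: 4.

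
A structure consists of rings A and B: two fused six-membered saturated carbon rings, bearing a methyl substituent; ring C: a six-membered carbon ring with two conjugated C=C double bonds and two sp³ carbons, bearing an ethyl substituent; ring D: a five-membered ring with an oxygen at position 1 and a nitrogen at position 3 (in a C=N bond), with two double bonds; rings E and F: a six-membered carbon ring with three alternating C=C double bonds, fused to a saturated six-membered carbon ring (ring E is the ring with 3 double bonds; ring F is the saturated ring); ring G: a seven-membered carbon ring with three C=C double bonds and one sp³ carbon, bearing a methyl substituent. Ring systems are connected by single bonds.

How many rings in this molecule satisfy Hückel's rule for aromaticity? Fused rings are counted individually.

2

Ring A has only sp³ atoms, so it is not fully conjugated — not aromatic (cyclohexane ring).
Ring B has only sp³ atoms, so it is not fully conjugated — not aromatic (cyclohexane ring).
Ring C has two sp³ carbons, so it is not fully conjugated — not aromatic (1,3-cyclohexadiene).
Ring D is fully conjugated (every ring atom contributes a p orbital); 2 ring double bonds (4 π electrons) plus a heteroatom lone pair (2) give 6 π electrons. Since 6 = 4n+2 (n=1), ring D is aromatic (oxazole).
Ring E is planar and fully conjugated; 3 ring double bonds give 6 π electrons. That satisfies 4n+2 with n=1, so ring E is aromatic (benzene ring).
Ring F has four sp³ carbons, so it is not fully conjugated — not aromatic (cyclohexane ring).
Ring G has one sp³ carbon, so it is not fully conjugated — not aromatic (cycloheptatriene).
Aromatic: D, E. Total: 2.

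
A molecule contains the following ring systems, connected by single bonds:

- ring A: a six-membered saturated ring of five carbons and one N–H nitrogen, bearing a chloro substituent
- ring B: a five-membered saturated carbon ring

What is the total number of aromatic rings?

Ring A has only sp³ atoms, so it is not fully conjugated — not aromatic (piperidine).
Ring B has only sp³ atoms, so it is not fully conjugated — not aromatic (cyclopentane).
No ring is aromatic. Total: 0.

0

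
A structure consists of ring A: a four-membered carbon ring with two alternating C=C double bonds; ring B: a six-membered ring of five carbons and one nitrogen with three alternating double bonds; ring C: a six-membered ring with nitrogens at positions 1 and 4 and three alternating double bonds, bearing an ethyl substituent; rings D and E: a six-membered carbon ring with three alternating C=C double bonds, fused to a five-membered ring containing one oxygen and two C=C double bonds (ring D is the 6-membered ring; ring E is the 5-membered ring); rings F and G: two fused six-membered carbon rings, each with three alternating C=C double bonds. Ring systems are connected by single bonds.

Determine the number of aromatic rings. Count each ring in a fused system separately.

Ring A has only sp² ring atoms; a planar conformation would have a fully conjugated π system of 4 electrons. But 4 = 4(1), which is 4n not 4n+2, so ring A is not aromatic (cyclobutadiene) — cyclobutadiene is antiaromatic and distorts to a rectangle.
Ring B has a continuous p-orbital overlap around the ring; 3 ring double bonds give 6 π electrons. 6 = 4(1)+2, so ring B is aromatic (pyridine).
Ring C is fully conjugated (every ring atom contributes a p orbital); 3 ring double bonds give 6 π electrons. 6 = 4(1)+2, so ring C is aromatic (pyrazine).
Rings D and E form a fused bicyclic system (with one oxygen) with 9 sp² atoms and 10 π electrons from ring double bonds plus a heteroatom lone pair. 10 = 4(2)+2, so the system is aromatic and both rings count as aromatic (benzofuran).
Rings F and G form a fused bicyclic system with 10 sp² atoms and 10 π electrons from ring double bonds. 10 = 4(2)+2, so the system is aromatic and both rings count as aromatic (naphthalene).
Aromatic: B, C, D, E, F, G. Total: 6.

6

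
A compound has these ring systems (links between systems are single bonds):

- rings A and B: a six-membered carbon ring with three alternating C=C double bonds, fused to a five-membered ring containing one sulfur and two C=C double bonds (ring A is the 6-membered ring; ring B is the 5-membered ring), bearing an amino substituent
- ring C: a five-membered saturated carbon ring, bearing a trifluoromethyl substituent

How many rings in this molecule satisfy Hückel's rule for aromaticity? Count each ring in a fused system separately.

2

Rings A and B form a fused bicyclic system (with one sulfur) with 9 sp² atoms and 10 π electrons from ring double bonds plus a heteroatom lone pair. 10 = 4(2)+2, so the system is aromatic and both rings count as aromatic (benzothiophene).
Ring C has only sp³ atoms, so it is not fully conjugated — not aromatic (cyclopentane).
Aromatic: A, B. Total: 2.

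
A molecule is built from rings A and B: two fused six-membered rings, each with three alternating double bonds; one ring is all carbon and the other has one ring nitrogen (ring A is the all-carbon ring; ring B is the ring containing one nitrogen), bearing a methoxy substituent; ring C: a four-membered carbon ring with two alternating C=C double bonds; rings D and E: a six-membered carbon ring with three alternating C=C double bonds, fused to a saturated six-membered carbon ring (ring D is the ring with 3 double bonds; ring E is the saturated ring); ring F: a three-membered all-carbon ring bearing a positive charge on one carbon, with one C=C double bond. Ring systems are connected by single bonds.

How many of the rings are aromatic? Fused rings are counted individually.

Rings A and B form a fused bicyclic system (with one nitrogen) with 10 sp² atoms and 10 π electrons from ring double bonds. 10 = 4(2)+2, so the system is aromatic and both rings count as aromatic (quinoline).
Ring C has only sp² ring atoms; a planar conformation would have a fully conjugated π system of 4 electrons. But 4 = 4(1), which is 4n not 4n+2, so ring C is not aromatic (cyclobutadiene) — cyclobutadiene is antiaromatic and distorts to a rectangle.
Ring D is fully conjugated (every ring atom contributes a p orbital); 3 ring double bonds give 6 π electrons. 6 = 4(1)+2, so ring D is aromatic (benzene ring).
Ring E has four sp³ carbons, so it is not fully conjugated — not aromatic (cyclohexane ring).
Ring F is fully conjugated (every ring atom contributes a p orbital); 1 ring double bond (2 π electrons) plus the carbocation's empty p orbital (0, but keeps the ring conjugated) give 2 π electrons. 2 = 4(0)+2, so ring F is aromatic (cyclopropenyl cation).
Aromatic: A, B, D, F. Total: 4.

4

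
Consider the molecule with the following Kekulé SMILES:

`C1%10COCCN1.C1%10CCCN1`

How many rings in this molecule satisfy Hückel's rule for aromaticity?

The SMILES encodes a six-membered saturated ring with an oxygen and an N–H nitrogen at positions 1 and 4; a five-membered saturated ring of four carbons and one N–H nitrogen.
The 6-membered ring with one oxygen and one N–H (1,4) has only sp³ atoms, so it is not fully conjugated — not aromatic (morpholine).
The 5-membered ring with one N–H has only sp³ atoms, so it is not fully conjugated — not aromatic (pyrrolidine).
None of the rings are aromatic. Total: 0.

0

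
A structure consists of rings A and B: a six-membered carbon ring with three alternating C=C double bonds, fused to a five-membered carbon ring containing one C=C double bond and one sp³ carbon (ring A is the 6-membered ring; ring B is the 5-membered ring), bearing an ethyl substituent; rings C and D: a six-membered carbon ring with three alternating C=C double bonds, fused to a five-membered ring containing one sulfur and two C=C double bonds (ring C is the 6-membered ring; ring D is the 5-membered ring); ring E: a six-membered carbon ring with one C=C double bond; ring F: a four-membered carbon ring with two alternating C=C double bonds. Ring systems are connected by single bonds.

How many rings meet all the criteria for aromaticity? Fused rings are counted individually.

3

Ring A is fully conjugated (every ring atom contributes a p orbital); 3 ring double bonds give 6 π electrons. That satisfies 4n+2 with n=1, so ring A is aromatic (benzene ring).
Ring B has one sp³ carbon, so it is not fully conjugated — not aromatic (cyclopentene ring).
Rings C and D form a fused bicyclic system (with one sulfur) with 9 sp² atoms and 10 π electrons from ring double bonds plus a heteroatom lone pair. 10 = 4(2)+2, so the system is aromatic and both rings count as aromatic (benzothiophene).
Ring E has four sp³ carbons, so it is not fully conjugated — not aromatic (cyclohexene).
Ring F has only sp² ring atoms; a planar conformation would have a fully conjugated π system of 4 electrons. But 4 = 4(1), which is 4n not 4n+2, so ring F is not aromatic (cyclobutadiene) — cyclobutadiene is antiaromatic and distorts to a rectangle.
Aromatic: A, C, D. Total: 3.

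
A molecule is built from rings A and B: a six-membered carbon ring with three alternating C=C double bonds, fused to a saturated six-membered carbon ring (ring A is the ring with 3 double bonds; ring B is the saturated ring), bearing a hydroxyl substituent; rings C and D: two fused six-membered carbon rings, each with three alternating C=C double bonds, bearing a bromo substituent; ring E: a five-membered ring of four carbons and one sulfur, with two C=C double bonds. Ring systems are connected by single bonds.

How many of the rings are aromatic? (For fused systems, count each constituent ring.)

Ring A is planar and fully conjugated; 3 ring double bonds give 6 π electrons. Since 6 = 4n+2 (n=1), ring A is aromatic (benzene ring).
Ring B has four sp³ carbons, so it is not fully conjugated — not aromatic (cyclohexane ring).
Rings C and D form a fused bicyclic system with 10 sp² atoms and 10 π electrons from ring double bonds. 10 = 4(2)+2, so the system is aromatic and both rings count as aromatic (naphthalene).
Ring E has a continuous p-orbital overlap around the ring; 2 ring double bonds (4 π electrons) plus a heteroatom lone pair (2) give 6 π electrons. 6 = 4(1)+2, so ring E is aromatic (thiophene).
Aromatic: A, C, D, E. Total: 4.

4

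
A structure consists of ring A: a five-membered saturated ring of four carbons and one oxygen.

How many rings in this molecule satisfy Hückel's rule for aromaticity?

0

Ring A has only sp³ atoms, so it is not fully conjugated — not aromatic (tetrahydrofuran).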